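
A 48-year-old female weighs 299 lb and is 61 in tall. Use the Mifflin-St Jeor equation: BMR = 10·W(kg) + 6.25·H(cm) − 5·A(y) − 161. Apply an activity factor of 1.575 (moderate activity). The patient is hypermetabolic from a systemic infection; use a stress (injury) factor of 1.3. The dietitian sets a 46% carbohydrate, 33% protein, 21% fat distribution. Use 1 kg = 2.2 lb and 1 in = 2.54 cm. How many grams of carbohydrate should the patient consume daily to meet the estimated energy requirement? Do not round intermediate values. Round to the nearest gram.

454 g/day

Convert to metric: weight = 299 ÷ 2.2 = 135.9091 kg; height = 61 × 2.54 = 154.94 cm.
Mifflin-St Jeor (female): BMR = 10(135.9091) + 6.25(154.94) − 5(48) − 161 = 1359.0909 + 968.375 − 240 − 161 = 1926.4659 kcal/day.
TEE = 1926.4659 × 1.575 = 3034.1838 kcal/day.
With stress factor 1.3: 3034.1838 × 1.3 = 3944.4389 kcal/day.
Carbohydrate energy = 46% × 3944.4389 = 1814.4419 kcal.
Carbohydrate = 1814.4419 ÷ 4 kcal/g = 453.6105 g.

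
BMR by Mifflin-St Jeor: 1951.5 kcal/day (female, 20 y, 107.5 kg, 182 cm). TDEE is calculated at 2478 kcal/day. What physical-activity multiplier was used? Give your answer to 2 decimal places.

1.27

Activity factor = TEE ÷ BMR = 2478 ÷ 1951.5 = 1.27.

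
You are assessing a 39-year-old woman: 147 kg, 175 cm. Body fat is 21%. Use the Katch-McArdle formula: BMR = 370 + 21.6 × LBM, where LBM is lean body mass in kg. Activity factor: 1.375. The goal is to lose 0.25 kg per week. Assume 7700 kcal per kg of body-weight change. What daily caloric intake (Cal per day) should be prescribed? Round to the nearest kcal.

LBM = 147 × (1 − 0.21) = 116.13 kg. Katch-McArdle: BMR = 370 + 21.6 × 116.13 = 2878.408 kcal/day.
TEE = 2878.408 × 1.375 = 3957.811 kcal/day.
Required daily deficit = 0.25 × 7700 ÷ 7 = 275 kcal/day.
Target intake = 3957.811 − 275 = 3682.811 kcal/day.

3683 Cal per day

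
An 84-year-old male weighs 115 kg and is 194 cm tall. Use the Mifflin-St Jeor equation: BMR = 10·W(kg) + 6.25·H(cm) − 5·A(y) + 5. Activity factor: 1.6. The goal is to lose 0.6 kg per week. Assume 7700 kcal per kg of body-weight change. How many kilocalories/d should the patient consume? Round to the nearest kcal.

Mifflin-St Jeor (male): BMR = 10(115) + 6.25(194) − 5(84) + 5 = 1150 + 1212.5 − 420 + 5 = 1947.5 kcal/day.
TEE = 1947.5 × 1.6 = 3116 kcal/day.
Required daily deficit = 0.6 × 7700 ÷ 7 = 660 kcal/day.
Target intake = 3116 − 660 = 2456 kcal/day.

2456 kilocalories/d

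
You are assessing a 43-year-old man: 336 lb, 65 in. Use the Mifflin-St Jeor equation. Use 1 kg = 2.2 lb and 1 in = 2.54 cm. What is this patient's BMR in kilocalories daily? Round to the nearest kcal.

Convert to metric: weight = 336 ÷ 2.2 = 152.7273 kg; height = 65 × 2.54 = 165.1 cm.
Mifflin-St Jeor (male): BMR = 10(152.7273) + 6.25(165.1) − 5(43) + 5 = 1527.2727 + 1031.875 − 215 + 5 = 2349.1477 kcal/day.

2349 kilocalories daily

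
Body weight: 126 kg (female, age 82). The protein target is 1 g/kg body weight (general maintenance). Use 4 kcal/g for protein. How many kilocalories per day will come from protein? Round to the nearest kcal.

504 kcal/day

Protein = 1 g/kg × 126 kg = 126 g/day.
Protein energy = 126 g × 4 kcal/g = 504 kcal/day.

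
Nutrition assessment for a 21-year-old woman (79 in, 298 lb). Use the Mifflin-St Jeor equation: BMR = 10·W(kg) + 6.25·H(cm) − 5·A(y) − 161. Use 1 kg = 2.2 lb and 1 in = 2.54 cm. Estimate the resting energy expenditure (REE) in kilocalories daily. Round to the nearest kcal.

Convert to metric: weight = 298 ÷ 2.2 = 135.4545 kg; height = 79 × 2.54 = 200.66 cm.
Mifflin-St Jeor (female): BMR = 10(135.4545) + 6.25(200.66) − 5(21) − 161 = 1354.5455 + 1254.125 − 105 − 161 = 2342.6705 kcal/day.

2343 kilocalories daily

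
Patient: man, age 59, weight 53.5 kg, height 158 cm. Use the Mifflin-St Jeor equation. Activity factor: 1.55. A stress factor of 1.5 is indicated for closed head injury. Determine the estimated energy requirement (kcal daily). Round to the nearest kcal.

2866 kcal daily

Mifflin-St Jeor (male): BMR = 10(53.5) + 6.25(158) − 5(59) + 5 = 535 + 987.5 − 295 + 5 = 1232.5 kcal/day.
TEE = BMR × activity factor = 1232.5 × 1.55 = 1910.375 kcal/day.
Apply stress factor: 1910.375 × 1.5 = 2865.5625 kcal/day.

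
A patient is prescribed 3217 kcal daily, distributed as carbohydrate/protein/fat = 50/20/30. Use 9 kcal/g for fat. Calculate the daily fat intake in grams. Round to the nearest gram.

Fat energy = 30% × 3217 = 965.1 kcal.
At 9 kcal/g: 965.1 ÷ 9 = 107.2333 g.

107 g/day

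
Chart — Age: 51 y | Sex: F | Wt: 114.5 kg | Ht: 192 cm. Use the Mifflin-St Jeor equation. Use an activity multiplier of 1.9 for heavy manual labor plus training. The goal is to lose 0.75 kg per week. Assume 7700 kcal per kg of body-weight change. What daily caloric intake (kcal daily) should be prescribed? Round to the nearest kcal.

Mifflin-St Jeor (female): BMR = 10(114.5) + 6.25(192) − 5(51) − 161 = 1145 + 1200 − 255 − 161 = 1929 kcal/day.
TEE = 1929 × 1.9 = 3665.1 kcal/day.
Required daily deficit = 0.75 × 7700 ÷ 7 = 825 kcal/day.
Target intake = 3665.1 − 825 = 2840.1 kcal/day.

2840 kcal daily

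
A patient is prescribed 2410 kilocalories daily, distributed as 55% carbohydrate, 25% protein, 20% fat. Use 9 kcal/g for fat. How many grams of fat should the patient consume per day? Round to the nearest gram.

Fat energy = 20% × 2410 = 482 kcal.
At 9 kcal/g: 482 ÷ 9 = 53.5556 g.

54 g/day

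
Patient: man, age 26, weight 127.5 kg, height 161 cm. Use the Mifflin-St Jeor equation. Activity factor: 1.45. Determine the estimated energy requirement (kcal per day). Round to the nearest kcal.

3127 kcal per day

Mifflin-St Jeor (male): BMR = 10(127.5) + 6.25(161) − 5(26) + 5 = 1275 + 1006.25 − 130 + 5 = 2156.25 kcal/day.
TEE = BMR × activity factor = 2156.25 × 1.45 = 3126.5625 kcal/day.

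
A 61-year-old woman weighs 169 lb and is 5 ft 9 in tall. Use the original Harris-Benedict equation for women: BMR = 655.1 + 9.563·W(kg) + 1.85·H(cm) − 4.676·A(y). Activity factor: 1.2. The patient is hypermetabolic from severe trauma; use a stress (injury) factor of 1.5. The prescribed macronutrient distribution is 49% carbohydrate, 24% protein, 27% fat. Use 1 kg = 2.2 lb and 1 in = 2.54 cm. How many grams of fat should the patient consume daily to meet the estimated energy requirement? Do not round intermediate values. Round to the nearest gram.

Convert to metric: weight = 169 ÷ 2.2 = 76.8182 kg; height = (5×12 + 9) × 2.54 = 69 × 2.54 = 175.26 cm.
Harris-Benedict: BMR = 655.1 + 9.563(76.8182) + 1.85(175.26) − 4.676(61) = 1428.7073 kcal/day.
TEE = 1428.7073 × 1.2 = 1714.4487 kcal/day.
With stress factor 1.5: 1714.4487 × 1.5 = 2571.6731 kcal/day.
Fat energy = 27% × 2571.6731 = 694.3517 kcal.
Fat = 694.3517 ÷ 9 kcal/g = 77.1502 g.

77 g/day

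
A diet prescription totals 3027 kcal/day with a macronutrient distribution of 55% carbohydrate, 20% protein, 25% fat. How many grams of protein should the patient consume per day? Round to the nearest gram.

Protein energy = 20% × 3027 = 605.4 kcal.
At 4 kcal/g: 605.4 ÷ 4 = 151.35 g.

151 g/day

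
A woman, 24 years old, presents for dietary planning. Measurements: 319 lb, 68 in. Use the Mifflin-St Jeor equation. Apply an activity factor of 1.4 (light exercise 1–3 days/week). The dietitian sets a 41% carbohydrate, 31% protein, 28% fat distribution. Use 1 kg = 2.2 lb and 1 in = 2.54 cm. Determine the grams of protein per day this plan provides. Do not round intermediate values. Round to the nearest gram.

244 g/day

Convert to metric: weight = 319 ÷ 2.2 = 145 kg; height = 68 × 2.54 = 172.72 cm.
Mifflin-St Jeor (female): BMR = 10(145) + 6.25(172.72) − 5(24) − 161 = 1450 + 1079.5 − 120 − 161 = 2248.5 kcal/day.
TEE = 2248.5 × 1.4 = 3147.9 kcal/day.
Protein energy = 31% × 3147.9 = 975.849 kcal.
Protein = 975.849 ÷ 4 kcal/g = 243.9623 g.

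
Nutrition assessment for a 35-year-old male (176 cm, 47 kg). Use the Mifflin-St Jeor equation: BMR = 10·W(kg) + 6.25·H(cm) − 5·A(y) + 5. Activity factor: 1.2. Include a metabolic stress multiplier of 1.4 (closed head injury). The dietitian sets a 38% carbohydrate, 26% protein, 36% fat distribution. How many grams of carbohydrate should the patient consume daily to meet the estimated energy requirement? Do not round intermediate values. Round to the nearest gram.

223 g/day

Mifflin-St Jeor (male): BMR = 10(47) + 6.25(176) − 5(35) + 5 = 470 + 1100 − 175 + 5 = 1400 kcal/day.
TEE = 1400 × 1.2 = 1680 kcal/day.
With stress factor 1.4: 1680 × 1.4 = 2352 kcal/day.
Carbohydrate energy = 38% × 2352 = 893.76 kcal.
Carbohydrate = 893.76 ÷ 4 kcal/g = 223.44 g.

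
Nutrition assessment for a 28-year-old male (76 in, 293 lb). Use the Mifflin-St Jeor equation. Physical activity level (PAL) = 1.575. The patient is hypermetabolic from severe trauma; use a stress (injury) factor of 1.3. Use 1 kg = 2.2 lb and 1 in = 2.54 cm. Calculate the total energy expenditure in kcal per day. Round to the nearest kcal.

4921 kcal per day

Convert to metric: weight = 293 ÷ 2.2 = 133.1818 kg; height = 76 × 2.54 = 193.04 cm.
Mifflin-St Jeor (male): BMR = 10(133.1818) + 6.25(193.04) − 5(28) + 5 = 1331.8182 + 1206.5 − 140 + 5 = 2403.3182 kcal/day.
TEE = BMR × activity factor = 2403.3182 × 1.575 = 3785.2261 kcal/day.
Apply stress factor: 3785.2261 × 1.3 = 4920.794 kcal/day.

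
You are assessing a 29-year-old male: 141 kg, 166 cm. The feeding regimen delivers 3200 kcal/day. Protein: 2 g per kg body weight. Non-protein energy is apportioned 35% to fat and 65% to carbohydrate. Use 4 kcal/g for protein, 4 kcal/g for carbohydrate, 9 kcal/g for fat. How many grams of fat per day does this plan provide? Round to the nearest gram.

81 g/day

Protein = 2 × 141 = 282 g → 282 × 4 = 1128 kcal.
Non-protein calories = 3200 − 1128 = 2072 kcal.
Fat: 35% × 2072 = 725.2 kcal; carbohydrate: 1346.8 kcal.
Fat: 725.2 kcal ÷ 9 kcal/g = 80.5778 g.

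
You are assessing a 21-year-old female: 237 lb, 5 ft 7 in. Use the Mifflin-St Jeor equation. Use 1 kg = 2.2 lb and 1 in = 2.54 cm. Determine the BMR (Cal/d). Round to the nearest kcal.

1875 Cal/d

Convert to metric: weight = 237 ÷ 2.2 = 107.7273 kg; height = (5×12 + 7) × 2.54 = 67 × 2.54 = 170.18 cm.
Mifflin-St Jeor (female): BMR = 10(107.7273) + 6.25(170.18) − 5(21) − 161 = 1077.2727 + 1063.625 − 105 − 161 = 1874.8977 kcal/day.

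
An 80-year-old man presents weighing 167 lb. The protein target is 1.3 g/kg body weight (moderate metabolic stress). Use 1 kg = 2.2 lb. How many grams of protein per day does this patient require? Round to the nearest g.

Weight in kg = 167 ÷ 2.2 = 75.9091 kg.
Protein = 1.3 g/kg × 75.9091 kg = 98.6818 g/day.

99 g/day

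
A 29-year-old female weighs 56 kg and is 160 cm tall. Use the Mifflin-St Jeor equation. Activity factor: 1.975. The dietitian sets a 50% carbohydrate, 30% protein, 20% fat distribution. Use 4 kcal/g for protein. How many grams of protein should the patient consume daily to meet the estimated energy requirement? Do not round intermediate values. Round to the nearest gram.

186 g/day

Mifflin-St Jeor (female): BMR = 10(56) + 6.25(160) − 5(29) − 161 = 560 + 1000 − 145 − 161 = 1254 kcal/day.
TEE = 1254 × 1.975 = 2476.65 kcal/day.
Protein energy = 30% × 2476.65 = 742.995 kcal.
Protein = 742.995 ÷ 4 kcal/g = 185.7488 g.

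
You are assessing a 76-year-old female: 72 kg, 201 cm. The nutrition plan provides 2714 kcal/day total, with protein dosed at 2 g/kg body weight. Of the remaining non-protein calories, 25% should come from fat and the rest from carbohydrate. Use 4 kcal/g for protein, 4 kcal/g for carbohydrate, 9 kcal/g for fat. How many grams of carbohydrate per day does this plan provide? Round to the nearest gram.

401 g/day

Protein = 2 × 72 = 144 g → 144 × 4 = 576 kcal.
Non-protein calories = 2714 − 576 = 2138 kcal.
Fat: 25% × 2138 = 534.5 kcal; carbohydrate: 1603.5 kcal.
Carbohydrate: 1603.5 kcal ÷ 4 kcal/g = 400.875 g.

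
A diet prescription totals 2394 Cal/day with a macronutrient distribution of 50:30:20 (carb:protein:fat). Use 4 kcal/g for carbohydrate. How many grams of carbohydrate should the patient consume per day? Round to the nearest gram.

Carbohydrate energy = 50% × 2394 = 1197 kcal.
At 4 kcal/g: 1197 ÷ 4 = 299.25 g.

299 g/day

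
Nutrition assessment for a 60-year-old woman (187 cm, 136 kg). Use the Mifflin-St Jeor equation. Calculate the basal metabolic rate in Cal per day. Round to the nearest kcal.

Mifflin-St Jeor (female): BMR = 10(136) + 6.25(187) − 5(60) − 161 = 1360 + 1168.75 − 300 − 161 = 2067.75 kcal/day.

2068 Cal per day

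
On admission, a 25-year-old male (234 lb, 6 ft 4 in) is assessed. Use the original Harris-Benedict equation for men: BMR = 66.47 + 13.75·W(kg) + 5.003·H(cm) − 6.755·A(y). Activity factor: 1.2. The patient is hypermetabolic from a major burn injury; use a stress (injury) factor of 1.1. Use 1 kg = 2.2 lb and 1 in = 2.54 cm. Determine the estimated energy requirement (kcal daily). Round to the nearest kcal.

3070 kcal daily

Convert to metric: weight = 234 ÷ 2.2 = 106.3636 kg; height = (6×12 + 4) × 2.54 = 76 × 2.54 = 193.04 cm.
Harris-Benedict: BMR = 66.47 + 13.75(106.3636) + 5.003(193.04) − 6.755(25) = 2325.8741 kcal/day.
TEE = BMR × activity factor = 2325.8741 × 1.2 = 2791.0489 kcal/day.
Apply stress factor: 2791.0489 × 1.1 = 3070.1538 kcal/day.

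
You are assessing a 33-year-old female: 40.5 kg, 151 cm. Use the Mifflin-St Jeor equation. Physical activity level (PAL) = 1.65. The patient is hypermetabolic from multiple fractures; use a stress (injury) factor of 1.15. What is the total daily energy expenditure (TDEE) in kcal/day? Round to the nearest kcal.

1941 kcal/day

Mifflin-St Jeor (female): BMR = 10(40.5) + 6.25(151) − 5(33) − 161 = 405 + 943.75 − 165 − 161 = 1022.75 kcal/day.
TEE = BMR × activity factor = 1022.75 × 1.65 = 1687.5375 kcal/day.
Apply stress factor: 1687.5375 × 1.15 = 1940.6681 kcal/day.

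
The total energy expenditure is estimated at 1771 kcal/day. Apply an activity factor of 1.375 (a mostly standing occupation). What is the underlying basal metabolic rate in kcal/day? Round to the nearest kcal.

BMR = TEE ÷ activity factor = 1771 ÷ 1.375 = 1288 kcal/day.

1288 kcal/day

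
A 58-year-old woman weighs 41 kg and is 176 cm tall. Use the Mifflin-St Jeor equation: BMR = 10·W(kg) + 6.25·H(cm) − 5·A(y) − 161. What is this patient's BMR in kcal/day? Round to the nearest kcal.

Mifflin-St Jeor (female): BMR = 10(41) + 6.25(176) − 5(58) − 161 = 410 + 1100 − 290 − 161 = 1059 kcal/day.

1059 kcal/day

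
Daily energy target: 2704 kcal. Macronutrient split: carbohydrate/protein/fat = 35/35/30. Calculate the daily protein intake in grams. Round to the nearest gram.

Protein energy = 35% × 2704 = 946.4 kcal.
At 4 kcal/g: 946.4 ÷ 4 = 236.6 g.

237 g/day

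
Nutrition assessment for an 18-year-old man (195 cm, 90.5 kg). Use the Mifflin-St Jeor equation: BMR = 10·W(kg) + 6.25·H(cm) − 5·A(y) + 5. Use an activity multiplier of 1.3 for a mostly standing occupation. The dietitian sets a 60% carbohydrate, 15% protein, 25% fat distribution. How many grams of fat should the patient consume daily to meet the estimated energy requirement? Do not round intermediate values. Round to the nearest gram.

74 g/day

Mifflin-St Jeor (male): BMR = 10(90.5) + 6.25(195) − 5(18) + 5 = 905 + 1218.75 − 90 + 5 = 2038.75 kcal/day.
TEE = 2038.75 × 1.3 = 2650.375 kcal/day.
Fat energy = 25% × 2650.375 = 662.5938 kcal.
Fat = 662.5938 ÷ 9 kcal/g = 73.6215 g.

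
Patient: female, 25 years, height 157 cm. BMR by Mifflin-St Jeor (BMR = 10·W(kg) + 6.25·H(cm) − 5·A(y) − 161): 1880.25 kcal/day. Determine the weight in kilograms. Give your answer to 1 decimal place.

1880.25 = 10·W + 6.25(157) − 5(25) − 161
10·W = 1880.25 − 695.25 = 1185, so W = 118.5 kg.

118.5 kg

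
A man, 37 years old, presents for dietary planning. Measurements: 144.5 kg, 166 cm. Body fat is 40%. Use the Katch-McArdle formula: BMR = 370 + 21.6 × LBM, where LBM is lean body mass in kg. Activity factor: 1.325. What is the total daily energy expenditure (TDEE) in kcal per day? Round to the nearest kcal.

2972 kcal per day

LBM = 144.5 × (1 − 0.4) = 86.7 kg. Katch-McArdle: BMR = 370 + 21.6 × 86.7 = 2242.72 kcal/day.
TEE = BMR × activity factor = 2242.72 × 1.325 = 2971.604 kcal/day.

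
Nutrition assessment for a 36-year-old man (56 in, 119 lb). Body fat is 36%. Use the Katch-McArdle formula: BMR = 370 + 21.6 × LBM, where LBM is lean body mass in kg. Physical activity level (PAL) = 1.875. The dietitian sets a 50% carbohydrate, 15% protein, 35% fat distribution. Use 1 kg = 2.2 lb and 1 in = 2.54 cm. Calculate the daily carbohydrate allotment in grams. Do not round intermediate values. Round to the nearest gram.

Convert to metric: weight = 119 ÷ 2.2 = 54.0909 kg; height = 56 × 2.54 = 142.24 cm.
LBM = 54.0909 × (1 − 0.36) = 34.6182 kg. Katch-McArdle: BMR = 370 + 21.6 × 34.6182 = 1117.7527 kcal/day.
TEE = 1117.7527 × 1.875 = 2095.7864 kcal/day.
Carbohydrate energy = 50% × 2095.7864 = 1047.8932 kcal.
Carbohydrate = 1047.8932 ÷ 4 kcal/g = 261.9733 g.

262 g/day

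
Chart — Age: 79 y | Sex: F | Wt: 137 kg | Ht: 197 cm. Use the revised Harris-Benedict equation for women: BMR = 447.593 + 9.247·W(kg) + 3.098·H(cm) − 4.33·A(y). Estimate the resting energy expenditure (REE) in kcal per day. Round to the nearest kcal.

1983 kcal per day

Harris-Benedict: BMR = 447.593 + 9.247(137) + 3.098(197) − 4.33(79) = 1982.668 kcal/day.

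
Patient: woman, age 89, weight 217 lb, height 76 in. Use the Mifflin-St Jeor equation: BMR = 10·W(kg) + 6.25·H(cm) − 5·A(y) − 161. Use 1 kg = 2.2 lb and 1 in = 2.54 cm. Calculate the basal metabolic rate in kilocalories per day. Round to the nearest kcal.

1587 kilocalories per day

Convert to metric: weight = 217 ÷ 2.2 = 98.6364 kg; height = 76 × 2.54 = 193.04 cm.
Mifflin-St Jeor (female): BMR = 10(98.6364) + 6.25(193.04) − 5(89) − 161 = 986.3636 + 1206.5 − 445 − 161 = 1586.8636 kcal/day.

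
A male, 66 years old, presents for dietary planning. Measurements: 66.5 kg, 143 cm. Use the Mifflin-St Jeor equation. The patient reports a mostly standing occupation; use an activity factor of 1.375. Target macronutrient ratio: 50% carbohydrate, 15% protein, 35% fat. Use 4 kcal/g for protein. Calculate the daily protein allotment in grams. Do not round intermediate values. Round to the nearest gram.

Mifflin-St Jeor (male): BMR = 10(66.5) + 6.25(143) − 5(66) + 5 = 665 + 893.75 − 330 + 5 = 1233.75 kcal/day.
TEE = 1233.75 × 1.375 = 1696.4063 kcal/day.
Protein energy = 15% × 1696.4063 = 254.4609 kcal.
Protein = 254.4609 ÷ 4 kcal/g = 63.6152 g.

64 g/day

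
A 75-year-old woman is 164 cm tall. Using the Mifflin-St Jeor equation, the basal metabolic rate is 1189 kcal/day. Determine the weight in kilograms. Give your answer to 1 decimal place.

70.0 kg

1189 = 10·W + 6.25(164) − 5(75) − 161
10·W = 1189 − 489 = 700, so W = 70 kg.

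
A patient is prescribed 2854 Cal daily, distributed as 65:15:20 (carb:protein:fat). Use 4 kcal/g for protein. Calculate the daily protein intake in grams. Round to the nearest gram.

Protein energy = 15% × 2854 = 428.1 kcal.
At 4 kcal/g: 428.1 ÷ 4 = 107.025 g.

107 g/day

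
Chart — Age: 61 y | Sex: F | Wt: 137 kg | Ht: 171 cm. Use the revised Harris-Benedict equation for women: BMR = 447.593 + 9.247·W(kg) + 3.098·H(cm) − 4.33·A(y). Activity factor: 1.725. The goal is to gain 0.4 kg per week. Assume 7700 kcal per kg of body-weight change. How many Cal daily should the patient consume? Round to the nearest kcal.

3856 Cal daily

Harris-Benedict: BMR = 447.593 + 9.247(137) + 3.098(171) − 4.33(61) = 1980.06 kcal/day.
TEE = 1980.06 × 1.725 = 3415.6035 kcal/day.
Required daily surplus = 0.4 × 7700 ÷ 7 = 440 kcal/day.
Target intake = 3415.6035 + 440 = 3855.6035 kcal/day.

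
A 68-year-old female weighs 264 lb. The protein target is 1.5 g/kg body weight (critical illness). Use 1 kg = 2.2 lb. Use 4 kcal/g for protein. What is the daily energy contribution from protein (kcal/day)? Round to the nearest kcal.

Weight in kg = 264 ÷ 2.2 = 120 kg.
Protein = 1.5 g/kg × 120 kg = 180 g/day.
Protein energy = 180 g × 4 kcal/g = 720 kcal/day.

720 kcal/day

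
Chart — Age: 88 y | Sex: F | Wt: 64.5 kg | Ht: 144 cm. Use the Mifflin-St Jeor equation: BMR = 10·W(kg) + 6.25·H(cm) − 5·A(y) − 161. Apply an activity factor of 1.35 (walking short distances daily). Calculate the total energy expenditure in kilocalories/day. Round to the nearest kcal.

1274 kilocalories/day

Mifflin-St Jeor (female): BMR = 10(64.5) + 6.25(144) − 5(88) − 161 = 645 + 900 − 440 − 161 = 944 kcal/day.
TEE = BMR × activity factor = 944 × 1.35 = 1274.4 kcal/day.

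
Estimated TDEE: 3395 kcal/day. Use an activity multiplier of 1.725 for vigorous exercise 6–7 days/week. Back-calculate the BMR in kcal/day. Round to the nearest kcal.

1968 kcal/day

BMR = TEE ÷ activity factor = 3395 ÷ 1.725 = 1968.1159 kcal/day.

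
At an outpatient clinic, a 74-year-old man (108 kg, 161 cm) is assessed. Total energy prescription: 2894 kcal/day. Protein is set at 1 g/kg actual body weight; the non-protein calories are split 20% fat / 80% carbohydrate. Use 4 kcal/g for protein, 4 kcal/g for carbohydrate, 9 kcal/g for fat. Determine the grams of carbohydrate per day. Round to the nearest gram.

Protein = 1 × 108 = 108 g → 108 × 4 = 432 kcal.
Non-protein calories = 2894 − 432 = 2462 kcal.
Fat: 20% × 2462 = 492.4 kcal; carbohydrate: 1969.6 kcal.
Carbohydrate: 1969.6 kcal ÷ 4 kcal/g = 492.4 g.

492 g/day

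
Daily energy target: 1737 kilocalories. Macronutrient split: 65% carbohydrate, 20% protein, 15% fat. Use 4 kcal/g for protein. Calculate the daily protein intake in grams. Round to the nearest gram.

87 g/day

Protein energy = 20% × 1737 = 347.4 kcal.
At 4 kcal/g: 347.4 ÷ 4 = 86.85 g.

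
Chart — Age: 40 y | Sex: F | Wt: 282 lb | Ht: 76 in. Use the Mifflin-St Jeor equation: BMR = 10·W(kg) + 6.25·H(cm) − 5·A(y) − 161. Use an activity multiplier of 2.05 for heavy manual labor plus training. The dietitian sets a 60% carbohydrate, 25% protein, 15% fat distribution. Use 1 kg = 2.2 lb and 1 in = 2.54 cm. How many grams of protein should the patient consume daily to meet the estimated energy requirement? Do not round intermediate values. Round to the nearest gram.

Convert to metric: weight = 282 ÷ 2.2 = 128.1818 kg; height = 76 × 2.54 = 193.04 cm.
Mifflin-St Jeor (female): BMR = 10(128.1818) + 6.25(193.04) − 5(40) − 161 = 1281.8182 + 1206.5 − 200 − 161 = 2127.3182 kcal/day.
TEE = 2127.3182 × 2.05 = 4361.0023 kcal/day.
Protein energy = 25% × 4361.0023 = 1090.2506 kcal.
Protein = 1090.2506 ÷ 4 kcal/g = 272.5626 g.

273 g/day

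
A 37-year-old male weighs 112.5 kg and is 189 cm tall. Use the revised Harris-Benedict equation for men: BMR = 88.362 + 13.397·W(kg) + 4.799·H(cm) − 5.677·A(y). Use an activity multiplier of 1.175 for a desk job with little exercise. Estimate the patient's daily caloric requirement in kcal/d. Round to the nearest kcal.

Harris-Benedict: BMR = 88.362 + 13.397(112.5) + 4.799(189) − 5.677(37) = 2292.4865 kcal/day.
TEE = BMR × activity factor = 2292.4865 × 1.175 = 2693.6716 kcal/day.

2694 kcal/d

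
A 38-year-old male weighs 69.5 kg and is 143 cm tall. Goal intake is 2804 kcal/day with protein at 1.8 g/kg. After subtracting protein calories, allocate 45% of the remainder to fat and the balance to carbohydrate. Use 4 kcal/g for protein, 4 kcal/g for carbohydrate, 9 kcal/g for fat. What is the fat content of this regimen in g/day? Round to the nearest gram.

Protein = 1.8 × 69.5 = 125.1 g → 125.1 × 4 = 500.4 kcal.
Non-protein calories = 2804 − 500.4 = 2303.6 kcal.
Fat: 45% × 2303.6 = 1036.62 kcal; carbohydrate: 1266.98 kcal.
Fat: 1036.62 kcal ÷ 9 kcal/g = 115.18 g.

115 g/day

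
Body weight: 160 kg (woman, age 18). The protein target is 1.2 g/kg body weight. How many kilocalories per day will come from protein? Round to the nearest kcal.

768 kcal/day

Protein = 1.2 g/kg × 160 kg = 192 g/day.
Protein energy = 192 g × 4 kcal/g = 768 kcal/day.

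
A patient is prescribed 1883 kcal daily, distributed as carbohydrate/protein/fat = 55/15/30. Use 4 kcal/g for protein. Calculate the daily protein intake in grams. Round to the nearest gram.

71 g/day

Protein energy = 15% × 1883 = 282.45 kcal.
At 4 kcal/g: 282.45 ÷ 4 = 70.6125 g.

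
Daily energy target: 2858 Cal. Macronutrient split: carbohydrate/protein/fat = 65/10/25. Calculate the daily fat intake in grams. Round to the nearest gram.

Fat energy = 25% × 2858 = 714.5 kcal.
At 9 kcal/g: 714.5 ÷ 9 = 79.3889 g.

79 g/day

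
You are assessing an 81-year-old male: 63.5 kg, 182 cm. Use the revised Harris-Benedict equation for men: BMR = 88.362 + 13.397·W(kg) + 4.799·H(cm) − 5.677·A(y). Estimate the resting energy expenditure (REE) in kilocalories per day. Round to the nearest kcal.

1353 kilocalories per day

Harris-Benedict: BMR = 88.362 + 13.397(63.5) + 4.799(182) − 5.677(81) = 1352.6525 kcal/day.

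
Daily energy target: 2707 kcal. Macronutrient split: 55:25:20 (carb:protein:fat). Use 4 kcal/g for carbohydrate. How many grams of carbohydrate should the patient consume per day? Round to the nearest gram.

372 g/day

Carbohydrate energy = 55% × 2707 = 1488.85 kcal.
At 4 kcal/g: 1488.85 ÷ 4 = 372.2125 g.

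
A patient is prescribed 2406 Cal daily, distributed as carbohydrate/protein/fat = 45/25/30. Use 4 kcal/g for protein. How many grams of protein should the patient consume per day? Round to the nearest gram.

Protein energy = 25% × 2406 = 601.5 kcal.
At 4 kcal/g: 601.5 ÷ 4 = 150.375 g.

150 g/day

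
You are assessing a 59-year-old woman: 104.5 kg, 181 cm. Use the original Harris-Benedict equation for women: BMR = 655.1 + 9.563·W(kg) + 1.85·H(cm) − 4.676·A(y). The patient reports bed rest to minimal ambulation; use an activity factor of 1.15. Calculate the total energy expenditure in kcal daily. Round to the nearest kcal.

1970 kcal daily

Harris-Benedict: BMR = 655.1 + 9.563(104.5) + 1.85(181) − 4.676(59) = 1713.3995 kcal/day.
TEE = BMR × activity factor = 1713.3995 × 1.15 = 1970.4094 kcal/day.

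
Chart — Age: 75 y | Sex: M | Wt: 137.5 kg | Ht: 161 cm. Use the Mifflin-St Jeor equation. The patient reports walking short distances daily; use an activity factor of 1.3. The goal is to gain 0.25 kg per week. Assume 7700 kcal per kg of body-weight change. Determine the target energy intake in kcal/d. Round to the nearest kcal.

2890 kcal/d

Mifflin-St Jeor (male): BMR = 10(137.5) + 6.25(161) − 5(75) + 5 = 1375 + 1006.25 − 375 + 5 = 2011.25 kcal/day.
TEE = 2011.25 × 1.3 = 2614.625 kcal/day.
Required daily surplus = 0.25 × 7700 ÷ 7 = 275 kcal/day.
Target intake = 2614.625 + 275 = 2889.625 kcal/day.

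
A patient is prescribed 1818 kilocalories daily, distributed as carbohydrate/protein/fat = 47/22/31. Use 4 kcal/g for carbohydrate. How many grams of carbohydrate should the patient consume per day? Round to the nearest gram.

Carbohydrate energy = 47% × 1818 = 854.46 kcal.
At 4 kcal/g: 854.46 ÷ 4 = 213.615 g.

214 g/day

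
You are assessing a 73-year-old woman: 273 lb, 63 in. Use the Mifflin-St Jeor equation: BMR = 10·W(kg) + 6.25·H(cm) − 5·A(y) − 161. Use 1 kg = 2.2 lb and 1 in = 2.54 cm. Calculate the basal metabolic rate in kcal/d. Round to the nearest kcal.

Convert to metric: weight = 273 ÷ 2.2 = 124.0909 kg; height = 63 × 2.54 = 160.02 cm.
Mifflin-St Jeor (female): BMR = 10(124.0909) + 6.25(160.02) − 5(73) − 161 = 1240.9091 + 1000.125 − 365 − 161 = 1715.0341 kcal/day.

1715 kcal/d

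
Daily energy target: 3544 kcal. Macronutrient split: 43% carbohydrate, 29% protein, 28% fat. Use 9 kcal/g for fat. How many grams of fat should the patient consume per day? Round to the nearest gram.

110 g/day

Fat energy = 28% × 3544 = 992.32 kcal.
At 9 kcal/g: 992.32 ÷ 9 = 110.2578 g.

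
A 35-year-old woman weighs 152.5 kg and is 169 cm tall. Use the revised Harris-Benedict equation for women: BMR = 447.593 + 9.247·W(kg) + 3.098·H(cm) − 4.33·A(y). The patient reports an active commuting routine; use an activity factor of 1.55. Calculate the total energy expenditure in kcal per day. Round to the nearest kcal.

3456 kcal per day

Harris-Benedict: BMR = 447.593 + 9.247(152.5) + 3.098(169) − 4.33(35) = 2229.7725 kcal/day.
TEE = BMR × activity factor = 2229.7725 × 1.55 = 3456.1474 kcal/day.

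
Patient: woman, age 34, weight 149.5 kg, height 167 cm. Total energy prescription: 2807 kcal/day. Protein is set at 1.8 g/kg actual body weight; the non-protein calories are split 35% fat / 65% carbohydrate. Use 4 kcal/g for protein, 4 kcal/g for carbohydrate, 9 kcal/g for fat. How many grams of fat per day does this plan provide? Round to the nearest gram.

67 g/day

Protein = 1.8 × 149.5 = 269.1 g → 269.1 × 4 = 1076.4 kcal.
Non-protein calories = 2807 − 1076.4 = 1730.6 kcal.
Fat: 35% × 1730.6 = 605.71 kcal; carbohydrate: 1124.89 kcal.
Fat: 605.71 kcal ÷ 9 kcal/g = 67.3011 g.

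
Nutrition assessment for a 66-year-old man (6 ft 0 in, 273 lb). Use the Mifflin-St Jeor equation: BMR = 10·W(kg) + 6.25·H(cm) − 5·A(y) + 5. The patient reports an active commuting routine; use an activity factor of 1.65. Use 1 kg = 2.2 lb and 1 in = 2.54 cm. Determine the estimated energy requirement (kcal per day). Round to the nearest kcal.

3397 kcal per day

Convert to metric: weight = 273 ÷ 2.2 = 124.0909 kg; height = (6×12 + 0) × 2.54 = 72 × 2.54 = 182.88 cm.
Mifflin-St Jeor (male): BMR = 10(124.0909) + 6.25(182.88) − 5(66) + 5 = 1240.9091 + 1143 − 330 + 5 = 2058.9091 kcal/day.
TEE = BMR × activity factor = 2058.9091 × 1.65 = 3397.2 kcal/day.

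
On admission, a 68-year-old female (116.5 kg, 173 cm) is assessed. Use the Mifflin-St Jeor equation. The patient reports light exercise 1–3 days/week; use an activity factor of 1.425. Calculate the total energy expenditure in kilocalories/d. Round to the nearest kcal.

Mifflin-St Jeor (female): BMR = 10(116.5) + 6.25(173) − 5(68) − 161 = 1165 + 1081.25 − 340 − 161 = 1745.25 kcal/day.
TEE = BMR × activity factor = 1745.25 × 1.425 = 2486.9813 kcal/day.

2487 kilocalories/d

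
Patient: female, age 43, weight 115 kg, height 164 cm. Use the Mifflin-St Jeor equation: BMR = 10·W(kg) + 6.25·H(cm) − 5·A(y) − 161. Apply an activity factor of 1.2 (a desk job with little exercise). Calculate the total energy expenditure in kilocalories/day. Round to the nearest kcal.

Mifflin-St Jeor (female): BMR = 10(115) + 6.25(164) − 5(43) − 161 = 1150 + 1025 − 215 − 161 = 1799 kcal/day.
TEE = BMR × activity factor = 1799 × 1.2 = 2158.8 kcal/day.

2159 kilocalories/day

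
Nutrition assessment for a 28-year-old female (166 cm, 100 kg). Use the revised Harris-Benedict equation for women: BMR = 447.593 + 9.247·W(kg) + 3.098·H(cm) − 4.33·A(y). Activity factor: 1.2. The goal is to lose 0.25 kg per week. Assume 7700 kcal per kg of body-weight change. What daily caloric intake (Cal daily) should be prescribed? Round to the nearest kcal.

Harris-Benedict: BMR = 447.593 + 9.247(100) + 3.098(166) − 4.33(28) = 1765.321 kcal/day.
TEE = 1765.321 × 1.2 = 2118.3852 kcal/day.
Required daily deficit = 0.25 × 7700 ÷ 7 = 275 kcal/day.
Target intake = 2118.3852 − 275 = 1843.3852 kcal/day.

1843 Cal daily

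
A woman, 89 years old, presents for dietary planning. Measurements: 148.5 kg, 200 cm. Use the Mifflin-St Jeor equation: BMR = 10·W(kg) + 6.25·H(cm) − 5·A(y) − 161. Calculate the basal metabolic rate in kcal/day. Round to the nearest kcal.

2129 kcal/day

Mifflin-St Jeor (female): BMR = 10(148.5) + 6.25(200) − 5(89) − 161 = 1485 + 1250 − 445 − 161 = 2129 kcal/day.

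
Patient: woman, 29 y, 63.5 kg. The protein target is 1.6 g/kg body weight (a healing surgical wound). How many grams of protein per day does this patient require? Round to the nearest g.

102 g/day

Protein = 1.6 g/kg × 63.5 kg = 101.6 g/day.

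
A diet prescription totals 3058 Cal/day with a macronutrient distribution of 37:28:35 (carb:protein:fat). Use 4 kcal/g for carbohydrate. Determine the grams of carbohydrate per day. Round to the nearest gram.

283 g/day

Carbohydrate energy = 37% × 3058 = 1131.46 kcal.
At 4 kcal/g: 1131.46 ÷ 4 = 282.865 g.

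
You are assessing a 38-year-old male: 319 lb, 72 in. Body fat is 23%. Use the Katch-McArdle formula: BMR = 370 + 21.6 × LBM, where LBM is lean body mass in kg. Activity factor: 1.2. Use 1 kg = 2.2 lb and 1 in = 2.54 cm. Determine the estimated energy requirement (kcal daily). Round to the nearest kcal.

Convert to metric: weight = 319 ÷ 2.2 = 145 kg; height = 72 × 2.54 = 182.88 cm.
LBM = 145 × (1 − 0.23) = 111.65 kg. Katch-McArdle: BMR = 370 + 21.6 × 111.65 = 2781.64 kcal/day.
TEE = BMR × activity factor = 2781.64 × 1.2 = 3337.968 kcal/day.

3338 kcal daily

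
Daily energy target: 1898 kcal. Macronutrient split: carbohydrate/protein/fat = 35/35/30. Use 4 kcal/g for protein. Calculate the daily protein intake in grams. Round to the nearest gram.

166 g/day

Protein energy = 35% × 1898 = 664.3 kcal.
At 4 kcal/g: 664.3 ÷ 4 = 166.075 g.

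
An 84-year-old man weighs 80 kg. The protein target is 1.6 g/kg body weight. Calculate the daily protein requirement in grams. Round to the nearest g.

Protein = 1.6 g/kg × 80 kg = 128 g/day.

128 g/day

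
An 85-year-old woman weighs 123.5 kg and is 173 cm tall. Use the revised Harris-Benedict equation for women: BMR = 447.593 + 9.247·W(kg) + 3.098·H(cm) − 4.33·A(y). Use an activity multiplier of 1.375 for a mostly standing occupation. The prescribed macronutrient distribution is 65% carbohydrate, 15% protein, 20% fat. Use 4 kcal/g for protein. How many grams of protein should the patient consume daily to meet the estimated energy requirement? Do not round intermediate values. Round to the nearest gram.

Harris-Benedict: BMR = 447.593 + 9.247(123.5) + 3.098(173) − 4.33(85) = 1757.5015 kcal/day.
TEE = 1757.5015 × 1.375 = 2416.5646 kcal/day.
Protein energy = 15% × 2416.5646 = 362.4847 kcal.
Protein = 362.4847 ÷ 4 kcal/g = 90.6212 g.

91 g/day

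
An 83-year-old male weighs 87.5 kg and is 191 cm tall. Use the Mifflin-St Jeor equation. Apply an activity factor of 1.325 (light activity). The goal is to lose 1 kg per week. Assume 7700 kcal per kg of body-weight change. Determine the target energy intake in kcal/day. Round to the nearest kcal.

Mifflin-St Jeor (male): BMR = 10(87.5) + 6.25(191) − 5(83) + 5 = 875 + 1193.75 − 415 + 5 = 1658.75 kcal/day.
TEE = 1658.75 × 1.325 = 2197.8438 kcal/day.
Required daily deficit = 1 × 7700 ÷ 7 = 1100 kcal/day.
Target intake = 2197.8438 − 1100 = 1097.8438 kcal/day.

1098 kcal/day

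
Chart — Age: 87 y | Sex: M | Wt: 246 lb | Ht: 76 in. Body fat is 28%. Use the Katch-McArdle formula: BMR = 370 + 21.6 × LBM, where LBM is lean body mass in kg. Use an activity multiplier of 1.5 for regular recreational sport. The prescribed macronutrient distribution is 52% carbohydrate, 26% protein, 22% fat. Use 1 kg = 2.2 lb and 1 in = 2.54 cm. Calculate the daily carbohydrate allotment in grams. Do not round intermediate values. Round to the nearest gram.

Convert to metric: weight = 246 ÷ 2.2 = 111.8182 kg; height = 76 × 2.54 = 193.04 cm.
LBM = 111.8182 × (1 − 0.28) = 80.5091 kg. Katch-McArdle: BMR = 370 + 21.6 × 80.5091 = 2108.9964 kcal/day.
TEE = 2108.9964 × 1.5 = 3163.4945 kcal/day.
Carbohydrate energy = 52% × 3163.4945 = 1645.0172 kcal.
Carbohydrate = 1645.0172 ÷ 4 kcal/g = 411.2543 g.

411 g/day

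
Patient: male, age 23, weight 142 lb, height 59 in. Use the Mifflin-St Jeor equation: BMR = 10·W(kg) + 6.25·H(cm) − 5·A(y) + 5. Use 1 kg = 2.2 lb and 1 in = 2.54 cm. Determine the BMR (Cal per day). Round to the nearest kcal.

1472 Cal per day

Convert to metric: weight = 142 ÷ 2.2 = 64.5455 kg; height = 59 × 2.54 = 149.86 cm.
Mifflin-St Jeor (male): BMR = 10(64.5455) + 6.25(149.86) − 5(23) + 5 = 645.4545 + 936.625 − 115 + 5 = 1472.0795 kcal/day.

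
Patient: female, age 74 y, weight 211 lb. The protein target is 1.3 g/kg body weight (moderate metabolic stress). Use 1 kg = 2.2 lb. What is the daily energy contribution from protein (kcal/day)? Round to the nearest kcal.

Weight in kg = 211 ÷ 2.2 = 95.9091 kg.
Protein = 1.3 g/kg × 95.9091 kg = 124.6818 g/day.
Protein energy = 124.6818 g × 4 kcal/g = 498.7273 kcal/day.

499 kcal/day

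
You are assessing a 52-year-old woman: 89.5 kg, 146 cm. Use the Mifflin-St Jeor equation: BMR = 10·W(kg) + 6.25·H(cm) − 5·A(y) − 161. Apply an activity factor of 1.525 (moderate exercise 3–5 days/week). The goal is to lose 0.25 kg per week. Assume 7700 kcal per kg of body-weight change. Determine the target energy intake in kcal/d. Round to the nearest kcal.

Mifflin-St Jeor (female): BMR = 10(89.5) + 6.25(146) − 5(52) − 161 = 895 + 912.5 − 260 − 161 = 1386.5 kcal/day.
TEE = 1386.5 × 1.525 = 2114.4125 kcal/day.
Required daily deficit = 0.25 × 7700 ÷ 7 = 275 kcal/day.
Target intake = 2114.4125 − 275 = 1839.4125 kcal/day.

1839 kcal/d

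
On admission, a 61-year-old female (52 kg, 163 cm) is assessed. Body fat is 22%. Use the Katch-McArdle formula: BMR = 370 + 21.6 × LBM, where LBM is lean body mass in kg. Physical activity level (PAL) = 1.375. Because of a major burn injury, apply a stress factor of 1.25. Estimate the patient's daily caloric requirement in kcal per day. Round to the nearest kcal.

LBM = 52 × (1 − 0.22) = 40.56 kg. Katch-McArdle: BMR = 370 + 21.6 × 40.56 = 1246.096 kcal/day.
TEE = BMR × activity factor = 1246.096 × 1.375 = 1713.382 kcal/day.
Apply stress factor: 1713.382 × 1.25 = 2141.7275 kcal/day.

2142 kcal per day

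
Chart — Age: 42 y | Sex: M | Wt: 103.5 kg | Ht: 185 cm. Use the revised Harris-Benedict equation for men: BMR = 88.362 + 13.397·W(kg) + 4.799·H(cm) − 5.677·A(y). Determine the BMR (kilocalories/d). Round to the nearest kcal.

Harris-Benedict: BMR = 88.362 + 13.397(103.5) + 4.799(185) − 5.677(42) = 2124.3325 kcal/day.

2124 kilocalories/d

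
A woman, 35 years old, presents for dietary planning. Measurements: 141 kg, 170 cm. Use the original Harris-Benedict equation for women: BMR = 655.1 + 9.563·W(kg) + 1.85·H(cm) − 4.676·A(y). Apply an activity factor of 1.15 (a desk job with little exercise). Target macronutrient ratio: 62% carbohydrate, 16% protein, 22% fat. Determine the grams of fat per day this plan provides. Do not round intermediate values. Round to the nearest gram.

Harris-Benedict: BMR = 655.1 + 9.563(141) + 1.85(170) − 4.676(35) = 2154.323 kcal/day.
TEE = 2154.323 × 1.15 = 2477.4715 kcal/day.
Fat energy = 22% × 2477.4715 = 545.0437 kcal.
Fat = 545.0437 ÷ 9 kcal/g = 60.5604 g.

61 g/day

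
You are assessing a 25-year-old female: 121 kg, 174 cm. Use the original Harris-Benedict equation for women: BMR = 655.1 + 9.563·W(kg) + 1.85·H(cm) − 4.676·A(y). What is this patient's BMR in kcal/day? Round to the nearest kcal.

2017 kcal/day

Harris-Benedict: BMR = 655.1 + 9.563(121) + 1.85(174) − 4.676(25) = 2017.223 kcal/day.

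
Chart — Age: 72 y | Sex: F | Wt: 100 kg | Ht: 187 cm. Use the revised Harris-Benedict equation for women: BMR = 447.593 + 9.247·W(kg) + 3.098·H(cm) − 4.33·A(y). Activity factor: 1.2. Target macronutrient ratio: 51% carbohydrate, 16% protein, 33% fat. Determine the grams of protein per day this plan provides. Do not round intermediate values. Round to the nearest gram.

Harris-Benedict: BMR = 447.593 + 9.247(100) + 3.098(187) − 4.33(72) = 1639.859 kcal/day.
TEE = 1639.859 × 1.2 = 1967.8308 kcal/day.
Protein energy = 16% × 1967.8308 = 314.8529 kcal.
Protein = 314.8529 ÷ 4 kcal/g = 78.7132 g.

79 g/day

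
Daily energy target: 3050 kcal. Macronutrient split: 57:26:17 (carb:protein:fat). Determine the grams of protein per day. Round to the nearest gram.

198 g/day

Protein energy = 26% × 3050 = 793 kcal.
At 4 kcal/g: 793 ÷ 4 = 198.25 g.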